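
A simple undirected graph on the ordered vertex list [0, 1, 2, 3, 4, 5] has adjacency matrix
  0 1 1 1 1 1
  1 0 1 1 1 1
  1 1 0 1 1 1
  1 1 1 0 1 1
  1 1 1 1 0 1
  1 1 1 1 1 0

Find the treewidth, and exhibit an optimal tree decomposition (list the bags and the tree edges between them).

With just one bag of size 6, the width is 6 − 1 = 5, so tw(G) ≤ 5. On the other hand G contains the 6-clique {0, 1, 2, 3, 4, 5}. A clique must lie in a single bag of any decomposition, so no decomposition can have width below 5. Therefore the treewidth is 5.

Treewidth 5.
One optimal decomposition is:
Bags: B1 = {0, 1, 2, 3, 4, 5}
Tree: (single bag)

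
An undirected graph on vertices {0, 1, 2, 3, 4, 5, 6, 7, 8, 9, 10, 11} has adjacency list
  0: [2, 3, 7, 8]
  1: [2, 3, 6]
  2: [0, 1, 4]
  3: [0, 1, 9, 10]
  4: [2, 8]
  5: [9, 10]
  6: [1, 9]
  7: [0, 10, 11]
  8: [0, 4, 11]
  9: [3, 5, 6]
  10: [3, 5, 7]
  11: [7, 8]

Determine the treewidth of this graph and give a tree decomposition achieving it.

Treewidth 3.
Bags: B1 = {2, 4, 8, 11}  B2 = {0, 2, 8, 11}  B3 = {0, 2, 7, 11}  B4 = {0, 1, 2, 7}  B5 = {0, 1, 3, 7}  B6 = {1, 3, 7, 10}  B7 = {1, 3, 6, 10}  B8 = {3, 6, 9, 10}  B9 = {5, 6, 9, 10}
Tree: B1–B2, B2–B3, B3–B4, B4–B5, B5–B6, B6–B7, B7–B8, B8–B9

The largest bag has 4 vertices, giving width 3; this decomposition certifies tw(G) ≤ 3. For the lower bound: the 4 vertex sets {4,8,11}, {2}, {0}, {1,3,7,10} are disjoint, each induces a connected subgraph, and every pair is joined by at least one edge of G. Contracting each set to a single vertex therefore yields K_{4} as a minor, and since treewidth is minor-monotone, tw(G) ≥ tw(K_{4}) = 3. Hence tw(G) = 3 exactly.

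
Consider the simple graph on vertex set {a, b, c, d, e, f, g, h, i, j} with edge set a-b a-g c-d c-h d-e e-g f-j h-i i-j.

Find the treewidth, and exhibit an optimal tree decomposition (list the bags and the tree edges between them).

Each bag holds 2 vertices, so the decomposition has width 1, which upper-bounds the treewidth. Any graph with an edge has treewidth ≥ 1, and G has the edge f–j. Hence tw(G) = 1 exactly.

Treewidth 1.
One such decomposition:
Bags: B1 = {f, j}  B2 = {i, j}  B3 = {h, i}  B4 = {c, h}  B5 = {c, d}  B6 = {d, e}  B7 = {e, g}  B8 = {a, g}  B9 = {a, b}
Tree: B1–B2, B2–B3, B3–B4, B4–B5, B5–B6, B6–B7, B7–B8, B8–B9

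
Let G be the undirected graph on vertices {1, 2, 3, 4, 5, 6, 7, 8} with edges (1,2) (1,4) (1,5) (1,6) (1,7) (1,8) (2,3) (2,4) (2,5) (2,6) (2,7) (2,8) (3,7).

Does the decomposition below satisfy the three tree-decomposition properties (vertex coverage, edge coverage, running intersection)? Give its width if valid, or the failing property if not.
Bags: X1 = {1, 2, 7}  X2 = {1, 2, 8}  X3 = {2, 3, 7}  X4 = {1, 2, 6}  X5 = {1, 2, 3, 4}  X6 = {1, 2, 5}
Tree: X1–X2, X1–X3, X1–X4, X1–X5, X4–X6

No — bags containing vertex 3 are not connected in the tree.

A tree decomposition must satisfy three properties: every vertex lies in some bag; for every edge, both endpoints lie together in some bag; and for every vertex, the bags containing it form a connected subtree. Here bags containing vertex 3 are not connected in the tree, so the decomposition is invalid.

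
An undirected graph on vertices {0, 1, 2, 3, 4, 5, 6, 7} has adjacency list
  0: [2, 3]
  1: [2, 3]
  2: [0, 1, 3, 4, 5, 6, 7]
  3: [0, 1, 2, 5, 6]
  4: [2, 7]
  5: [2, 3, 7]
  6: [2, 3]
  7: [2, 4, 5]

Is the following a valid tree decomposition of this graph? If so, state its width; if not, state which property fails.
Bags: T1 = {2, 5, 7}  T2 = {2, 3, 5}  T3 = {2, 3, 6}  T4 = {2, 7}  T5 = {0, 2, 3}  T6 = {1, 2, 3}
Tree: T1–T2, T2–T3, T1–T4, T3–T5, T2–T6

No — vertex 4 appears in no bag.

A tree decomposition must satisfy three properties: every vertex lies in some bag; for every edge, both endpoints lie together in some bag; and for every vertex, the bags containing it form a connected subtree. Here vertex 4 appears in no bag, so the decomposition is invalid.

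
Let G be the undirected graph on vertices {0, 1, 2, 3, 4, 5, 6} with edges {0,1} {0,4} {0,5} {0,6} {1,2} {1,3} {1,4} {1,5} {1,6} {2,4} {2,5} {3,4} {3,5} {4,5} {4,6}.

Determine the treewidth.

3

A width-3 tree decomposition is:
Bags: B1 = {1, 2, 4, 5}  B2 = {0, 1, 4, 5}  B3 = {0, 1, 4, 6}  B4 = {1, 3, 4, 5}
Tree: B1–B2, B2–B3, B2–B4
The largest bag has 4 vertices, giving width 3; this decomposition certifies tw(G) ≤ 3. Conversely, {0, 1, 4, 5} is a clique of size 4, and the vertices of any clique must share a bag in every tree decomposition; so some bag has ≥ 4 vertices and tw(G) ≥ 3. Therefore the treewidth is 3.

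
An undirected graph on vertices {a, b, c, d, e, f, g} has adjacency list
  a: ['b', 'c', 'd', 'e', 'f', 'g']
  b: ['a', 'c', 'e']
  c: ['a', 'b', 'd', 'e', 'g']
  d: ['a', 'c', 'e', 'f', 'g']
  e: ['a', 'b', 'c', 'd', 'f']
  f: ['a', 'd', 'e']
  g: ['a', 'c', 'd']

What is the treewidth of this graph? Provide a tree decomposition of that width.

Treewidth 3.
One such decomposition:
Bags: B1 = {a, c, d, e}  B2 = {a, d, e, f}  B3 = {a, b, c, e}  B4 = {a, c, d, g}
Tree: B1–B2, B1–B3, B1–B4

The largest bag has 4 vertices, giving width 3; this decomposition certifies tw(G) ≤ 3. For the lower bound, the 4 vertices {a, c, d, g} are pairwise adjacent, and any tree decomposition puts a clique entirely inside one bag — forcing width ≥ 3. The upper and lower bounds meet at 3, so that is the treewidth.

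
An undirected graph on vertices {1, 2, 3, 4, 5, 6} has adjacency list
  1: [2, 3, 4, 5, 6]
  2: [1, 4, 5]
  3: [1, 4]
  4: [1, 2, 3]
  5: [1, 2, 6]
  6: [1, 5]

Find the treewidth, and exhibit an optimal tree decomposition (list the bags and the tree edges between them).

Treewidth 2.
Bags: B1 = {1, 2, 4}  B2 = {1, 3, 4}  B3 = {1, 2, 5}  B4 = {1, 5, 6}
Tree: B1–B2, B1–B3, B3–B4

Every bag has size at most 3, so the width is 3 − 1 = 2 and tw(G) ≤ 2. Conversely, {1, 2, 4} is a clique of size 3, and the vertices of any clique must share a bag in every tree decomposition; so some bag has ≥ 3 vertices and tw(G) ≥ 2. Therefore the treewidth is 2.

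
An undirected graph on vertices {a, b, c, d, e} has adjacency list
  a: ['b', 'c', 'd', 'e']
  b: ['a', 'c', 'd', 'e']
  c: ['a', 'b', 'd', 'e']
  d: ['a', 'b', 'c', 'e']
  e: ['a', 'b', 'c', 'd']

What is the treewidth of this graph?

A width-4 tree decomposition is:
Bags: B1 = {a, b, c, d, e}
Tree: (single bag)
A single bag containing all 5 vertices is trivially a valid decomposition of width 4. For the lower bound, the 5 vertices {a, b, c, d, e} are pairwise adjacent, and any tree decomposition puts a clique entirely inside one bag — forcing width ≥ 4. The upper and lower bounds meet at 4, so that is the treewidth.

4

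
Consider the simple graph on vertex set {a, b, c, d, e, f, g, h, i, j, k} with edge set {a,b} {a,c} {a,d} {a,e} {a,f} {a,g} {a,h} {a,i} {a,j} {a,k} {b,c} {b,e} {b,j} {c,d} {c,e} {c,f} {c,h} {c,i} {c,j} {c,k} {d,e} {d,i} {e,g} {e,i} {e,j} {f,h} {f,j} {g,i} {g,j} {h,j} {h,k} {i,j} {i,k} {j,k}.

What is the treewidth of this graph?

A width-4 tree decomposition is:
Bags: B1 = {a, e, g, i, j}  B2 = {a, c, e, i, j}  B3 = {a, c, d, e, i}  B4 = {a, b, c, e, j}  B5 = {a, c, i, j, k}  B6 = {a, c, h, j, k}  B7 = {a, c, f, h, j}
Tree: B1–B2, B2–B3, B2–B4, B2–B5, B5–B6, B6–B7
Each bag holds 5 vertices, so the decomposition has width 4, which upper-bounds the treewidth. Conversely, {a, e, g, i, j} is a clique of size 5, and the vertices of any clique must share a bag in every tree decomposition; so some bag has ≥ 5 vertices and tw(G) ≥ 4. Combining the bounds, tw(G) = 4.

4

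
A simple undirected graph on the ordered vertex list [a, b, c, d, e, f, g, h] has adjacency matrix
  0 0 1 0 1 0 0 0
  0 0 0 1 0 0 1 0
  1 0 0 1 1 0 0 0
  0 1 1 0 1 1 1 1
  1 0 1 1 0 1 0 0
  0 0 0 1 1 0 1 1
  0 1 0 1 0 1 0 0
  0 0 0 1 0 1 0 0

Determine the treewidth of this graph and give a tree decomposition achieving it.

Treewidth 2.
One optimal decomposition is:
Bags: B1 = {d, e, f}  B2 = {d, f, g}  B3 = {b, d, g}  B4 = {c, d, e}  B5 = {d, f, h}  B6 = {a, c, e}
Tree: B1–B2, B2–B3, B1–B4, B2–B5, B4–B6

Each bag holds 3 vertices, so the decomposition has width 2, which upper-bounds the treewidth. On the other hand G contains the 3-clique {c, d, e}. A clique must lie in a single bag of any decomposition, so no decomposition can have width below 2. Therefore the treewidth is 2.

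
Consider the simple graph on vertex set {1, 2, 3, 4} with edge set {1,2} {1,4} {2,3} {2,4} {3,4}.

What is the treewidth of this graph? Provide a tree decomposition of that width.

Treewidth 2.
One such decomposition:
Bags: B1 = {1, 2, 4}  B2 = {2, 3, 4}
Tree: B1–B2

Each bag holds 3 vertices, so the decomposition has width 2, which upper-bounds the treewidth. On the other hand G contains the 3-clique {1, 2, 4}. A clique must lie in a single bag of any decomposition, so no decomposition can have width below 2. Hence tw(G) = 2 exactly.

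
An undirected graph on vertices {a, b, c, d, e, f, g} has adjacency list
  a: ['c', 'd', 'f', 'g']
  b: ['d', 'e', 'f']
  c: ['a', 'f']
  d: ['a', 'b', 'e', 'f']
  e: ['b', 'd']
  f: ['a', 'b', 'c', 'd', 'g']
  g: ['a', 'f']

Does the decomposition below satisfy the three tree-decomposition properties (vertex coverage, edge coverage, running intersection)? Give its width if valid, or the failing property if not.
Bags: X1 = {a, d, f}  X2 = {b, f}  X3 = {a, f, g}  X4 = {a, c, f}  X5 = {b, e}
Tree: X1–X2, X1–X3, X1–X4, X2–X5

A tree decomposition must satisfy three properties: every vertex lies in some bag; for every edge, both endpoints lie together in some bag; and for every vertex, the bags containing it form a connected subtree. Here edge (d,b) lies in no bag, so the decomposition is invalid.

No — edge (d,b) lies in no bag.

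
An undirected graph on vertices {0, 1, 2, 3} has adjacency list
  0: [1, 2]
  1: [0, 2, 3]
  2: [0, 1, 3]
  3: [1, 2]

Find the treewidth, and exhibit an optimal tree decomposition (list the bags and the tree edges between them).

Treewidth 2.
Bags: B1 = {1, 2, 3}  B2 = {0, 1, 2}
Tree: B1–B2

The largest bag has 3 vertices, giving width 2; this decomposition certifies tw(G) ≤ 2. Conversely, {0, 1, 2} is a clique of size 3, and the vertices of any clique must share a bag in every tree decomposition; so some bag has ≥ 3 vertices and tw(G) ≥ 2. Combining the bounds, tw(G) = 2.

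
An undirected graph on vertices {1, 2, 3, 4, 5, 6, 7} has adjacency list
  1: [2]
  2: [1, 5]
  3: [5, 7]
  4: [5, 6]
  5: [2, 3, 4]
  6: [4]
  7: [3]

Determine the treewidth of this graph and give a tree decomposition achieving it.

Treewidth 1.
One optimal decomposition is:
Bags: B1 = {2, 5}  B2 = {4, 5}  B3 = {3, 5}  B4 = {3, 7}  B5 = {1, 2}  B6 = {4, 6}
Tree: B1–B2, B1–B3, B3–B4, B1–B5, B2–B6

The largest bag has 2 vertices, giving width 1; this decomposition certifies tw(G) ≤ 1. Since G has at least one edge (e.g. 5–2), it is not an edgeless graph, so tw(G) ≥ 1. The upper and lower bounds meet at 1, so that is the treewidth.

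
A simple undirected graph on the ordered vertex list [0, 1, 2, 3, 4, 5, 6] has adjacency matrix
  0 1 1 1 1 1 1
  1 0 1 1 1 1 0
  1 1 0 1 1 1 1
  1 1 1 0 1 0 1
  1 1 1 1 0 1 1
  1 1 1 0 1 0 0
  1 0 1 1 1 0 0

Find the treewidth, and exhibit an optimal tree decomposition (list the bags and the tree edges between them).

Every bag has size at most 5, so the width is 5 − 1 = 4 and tw(G) ≤ 4. For the lower bound, the 5 vertices {0, 1, 2, 3, 4} are pairwise adjacent, and any tree decomposition puts a clique entirely inside one bag — forcing width ≥ 4. The upper and lower bounds meet at 4, so that is the treewidth.

Treewidth 4.
Bags: B1 = {0, 1, 2, 3, 4}  B2 = {0, 2, 3, 4, 6}  B3 = {0, 1, 2, 4, 5}
Tree: B1–B2, B1–B3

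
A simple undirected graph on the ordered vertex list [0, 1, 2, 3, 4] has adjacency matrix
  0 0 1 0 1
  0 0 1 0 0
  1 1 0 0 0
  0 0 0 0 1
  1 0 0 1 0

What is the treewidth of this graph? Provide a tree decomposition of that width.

Treewidth 1.
One optimal decomposition is:
Bags: B1 = {3, 4}  B2 = {0, 4}  B3 = {0, 2}  B4 = {1, 2}
Tree: B1–B2, B2–B3, B3–B4

The largest bag has 2 vertices, giving width 1; this decomposition certifies tw(G) ≤ 1. Any graph with an edge has treewidth ≥ 1, and G has the edge 3–4. Combining the bounds, tw(G) = 1.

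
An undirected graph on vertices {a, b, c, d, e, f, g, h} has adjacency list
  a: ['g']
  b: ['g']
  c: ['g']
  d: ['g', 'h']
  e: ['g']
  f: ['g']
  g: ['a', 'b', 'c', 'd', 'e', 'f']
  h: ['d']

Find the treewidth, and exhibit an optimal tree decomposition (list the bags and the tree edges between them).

Treewidth 1.
Bags: B1 = {b, g}  B2 = {d, g}  B3 = {a, g}  B4 = {d, h}  B5 = {e, g}  B6 = {c, g}  B7 = {f, g}
Tree: B1–B2, B2–B3, B2–B4, B1–B5, B1–B6, B5–B7

Every bag has size at most 2, so the width is 2 − 1 = 1 and tw(G) ≤ 1. Any graph with an edge has treewidth ≥ 1, and G has the edge b–g. The upper and lower bounds meet at 1, so that is the treewidth.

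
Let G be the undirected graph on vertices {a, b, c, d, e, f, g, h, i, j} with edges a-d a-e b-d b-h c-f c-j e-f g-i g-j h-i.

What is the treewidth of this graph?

A width-2 tree decomposition is:
Bags: B1 = {c, f, j}  B2 = {e, f, j}  B3 = {a, e, j}  B4 = {a, d, j}  B5 = {b, d, j}  B6 = {b, h, j}  B7 = {h, i, j}  B8 = {g, i, j}
Tree: B1–B2, B2–B3, B3–B4, B4–B5, B5–B6, B6–B7, B7–B8
Every bag has size at most 3, so the width is 3 − 1 = 2 and tw(G) ≤ 2. Since j–c–f–e–a–d–b–h–i–g–j is a cycle in G, G is not acyclic. Forests are exactly the graphs of treewidth ≤ 1, so tw(G) ≥ 2. The upper and lower bounds meet at 2, so that is the treewidth.

2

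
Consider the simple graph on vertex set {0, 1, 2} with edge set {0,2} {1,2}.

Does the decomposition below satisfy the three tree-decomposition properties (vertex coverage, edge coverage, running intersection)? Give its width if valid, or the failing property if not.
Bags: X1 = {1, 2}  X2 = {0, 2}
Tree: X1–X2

Yes; width 1.

Every vertex of G appears in some bag (union = {0, 1, 2}); every edge is covered by a bag; and for each vertex v the set of bags containing v is connected in the bag tree. The decomposition is therefore valid. The largest bag has 2 vertices, so the width is 1.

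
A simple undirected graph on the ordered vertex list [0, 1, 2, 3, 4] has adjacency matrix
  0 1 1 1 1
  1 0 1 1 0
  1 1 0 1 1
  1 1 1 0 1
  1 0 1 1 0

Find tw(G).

3

A width-3 tree decomposition is:
Bags: B1 = {0, 1, 2, 3}  B2 = {0, 2, 3, 4}
Tree: B1–B2
Every bag has size at most 4, so the width is 4 − 1 = 3 and tw(G) ≤ 3. For the lower bound, the 4 vertices {0, 1, 2, 3} are pairwise adjacent, and any tree decomposition puts a clique entirely inside one bag — forcing width ≥ 3. Combining the bounds, tw(G) = 3.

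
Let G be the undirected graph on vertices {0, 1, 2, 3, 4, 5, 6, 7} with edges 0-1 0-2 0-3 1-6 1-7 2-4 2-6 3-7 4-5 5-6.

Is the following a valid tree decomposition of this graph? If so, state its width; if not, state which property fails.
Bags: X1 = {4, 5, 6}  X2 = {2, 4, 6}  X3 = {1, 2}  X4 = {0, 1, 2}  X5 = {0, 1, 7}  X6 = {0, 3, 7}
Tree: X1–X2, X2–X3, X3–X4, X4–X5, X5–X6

A tree decomposition must satisfy three properties: every vertex lies in some bag; for every edge, both endpoints lie together in some bag; and for every vertex, the bags containing it form a connected subtree. Here edge (6,1) lies in no bag, so the decomposition is invalid.

No — edge (6,1) lies in no bag.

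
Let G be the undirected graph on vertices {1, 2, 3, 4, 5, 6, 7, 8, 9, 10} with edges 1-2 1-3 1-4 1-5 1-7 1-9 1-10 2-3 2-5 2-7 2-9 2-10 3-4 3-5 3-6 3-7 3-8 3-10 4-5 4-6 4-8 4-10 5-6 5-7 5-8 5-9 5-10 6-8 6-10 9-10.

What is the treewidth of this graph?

4

A width-4 tree decomposition is:
Bags: B1 = {1, 3, 4, 5, 10}  B2 = {3, 4, 5, 6, 10}  B3 = {1, 2, 3, 5, 10}  B4 = {1, 2, 5, 9, 10}  B5 = {3, 4, 5, 6, 8}  B6 = {1, 2, 3, 5, 7}
Tree: B1–B2, B1–B3, B3–B4, B2–B5, B3–B6
The largest bag has 5 vertices, giving width 4; this decomposition certifies tw(G) ≤ 4. Conversely, {1, 2, 5, 9, 10} is a clique of size 5, and the vertices of any clique must share a bag in every tree decomposition; so some bag has ≥ 5 vertices and tw(G) ≥ 4. Therefore the treewidth is 4.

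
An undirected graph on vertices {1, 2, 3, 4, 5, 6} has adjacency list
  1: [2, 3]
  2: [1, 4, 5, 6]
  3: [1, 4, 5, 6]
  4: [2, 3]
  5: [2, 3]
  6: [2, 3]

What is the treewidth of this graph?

A width-2 tree decomposition is:
Bags: B1 = {1, 2, 3}  B2 = {2, 3, 6}  B3 = {2, 3, 5}  B4 = {2, 3, 4}
Tree: B1–B2, B2–B3, B3–B4
Each bag holds 3 vertices, so the decomposition has width 2, which upper-bounds the treewidth. For the lower bound, G contains the cycle 3–1–2–6–3, so G is not a forest; only forests have treewidth ≤ 1, hence tw(G) ≥ 2. Combining the bounds, tw(G) = 2.

2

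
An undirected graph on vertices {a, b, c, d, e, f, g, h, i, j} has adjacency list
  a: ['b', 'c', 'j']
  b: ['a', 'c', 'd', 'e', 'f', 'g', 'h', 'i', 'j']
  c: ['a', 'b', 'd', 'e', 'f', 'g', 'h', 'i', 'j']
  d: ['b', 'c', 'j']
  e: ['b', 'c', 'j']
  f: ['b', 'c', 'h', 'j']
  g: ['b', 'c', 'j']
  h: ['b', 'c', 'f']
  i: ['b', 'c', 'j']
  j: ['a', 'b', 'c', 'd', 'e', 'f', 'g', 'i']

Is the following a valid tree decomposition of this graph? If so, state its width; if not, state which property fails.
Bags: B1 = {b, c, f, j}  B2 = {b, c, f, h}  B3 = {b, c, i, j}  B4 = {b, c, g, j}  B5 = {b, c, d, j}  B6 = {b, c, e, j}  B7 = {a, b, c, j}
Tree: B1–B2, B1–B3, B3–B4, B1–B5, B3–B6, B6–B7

Yes; width 3.

Vertex coverage: the bags together contain {a, b, c, d, e, f, g, h, i, j}, the full vertex set. Edge coverage: each edge of G has both endpoints in at least one bag. Running intersection: for every vertex, the bags containing it form a connected subtree. All three properties hold, so this is a valid tree decomposition of width max|bag| − 1 = 3, and hence tw(G) ≤ 3.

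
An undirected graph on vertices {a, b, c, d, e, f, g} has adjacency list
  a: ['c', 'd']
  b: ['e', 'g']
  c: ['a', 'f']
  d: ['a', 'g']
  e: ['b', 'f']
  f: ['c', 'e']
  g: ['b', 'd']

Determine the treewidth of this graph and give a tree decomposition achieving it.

Treewidth 2.
One optimal decomposition is:
Bags: B1 = {a, d, g}  B2 = {a, b, g}  B3 = {a, b, e}  B4 = {a, e, f}  B5 = {a, c, f}
Tree: B1–B2, B2–B3, B3–B4, B4–B5

The largest bag has 3 vertices, giving width 2; this decomposition certifies tw(G) ≤ 2. Since a–d–g–b–e–f–c–a is a cycle in G, G is not acyclic. Forests are exactly the graphs of treewidth ≤ 1, so tw(G) ≥ 2. The upper and lower bounds meet at 2, so that is the treewidth.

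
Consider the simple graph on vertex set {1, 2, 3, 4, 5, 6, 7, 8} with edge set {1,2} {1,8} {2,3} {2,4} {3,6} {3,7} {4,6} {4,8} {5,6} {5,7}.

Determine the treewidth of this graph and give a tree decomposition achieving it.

Every bag has size at most 3, so the width is 3 − 1 = 2 and tw(G) ≤ 2. For the lower bound, G contains the cycle 5–7–3–6–5, so G is not a forest; only forests have treewidth ≤ 1, hence tw(G) ≥ 2. Therefore the treewidth is 2.

Treewidth 2.
One such decomposition:
Bags: B1 = {5, 6, 7}  B2 = {3, 6, 7}  B3 = {3, 4, 6}  B4 = {2, 3, 4}  B5 = {2, 4, 8}  B6 = {1, 2, 8}
Tree: B1–B2, B2–B3, B3–B4, B4–B5, B5–B6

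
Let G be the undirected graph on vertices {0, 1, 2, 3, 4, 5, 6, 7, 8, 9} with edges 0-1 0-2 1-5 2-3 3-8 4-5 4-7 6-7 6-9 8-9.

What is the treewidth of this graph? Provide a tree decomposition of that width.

The largest bag has 3 vertices, giving width 2; this decomposition certifies tw(G) ≤ 2. The edges 4–5–1–0–2–3–8–9–6–7–4 form a cycle, so G is not a tree and its treewidth is at least 2. Therefore the treewidth is 2.

Treewidth 2.
One optimal decomposition is:
Bags: B1 = {1, 4, 5}  B2 = {0, 1, 4}  B3 = {0, 2, 4}  B4 = {2, 3, 4}  B5 = {3, 4, 8}  B6 = {4, 8, 9}  B7 = {4, 6, 9}  B8 = {4, 6, 7}
Tree: B1–B2, B2–B3, B3–B4, B4–B5, B5–B6, B6–B7, B7–B8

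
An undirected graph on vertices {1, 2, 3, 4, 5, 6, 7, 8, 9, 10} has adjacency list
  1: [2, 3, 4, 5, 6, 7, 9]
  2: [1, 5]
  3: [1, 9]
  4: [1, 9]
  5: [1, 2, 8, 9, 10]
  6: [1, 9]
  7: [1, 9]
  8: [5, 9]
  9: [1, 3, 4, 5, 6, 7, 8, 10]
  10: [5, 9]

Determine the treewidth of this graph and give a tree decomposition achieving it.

Treewidth 2.
One optimal decomposition is:
Bags: B1 = {1, 5, 9}  B2 = {1, 4, 9}  B3 = {1, 7, 9}  B4 = {5, 8, 9}  B5 = {1, 2, 5}  B6 = {1, 6, 9}  B7 = {5, 9, 10}  B8 = {1, 3, 9}
Tree: B1–B2, B2–B3, B1–B4, B1–B5, B3–B6, B1–B7, B6–B8

The largest bag has 3 vertices, giving width 2; this decomposition certifies tw(G) ≤ 2. Conversely, {5, 8, 9} is a clique of size 3, and the vertices of any clique must share a bag in every tree decomposition; so some bag has ≥ 3 vertices and tw(G) ≥ 2. Hence tw(G) = 2 exactly.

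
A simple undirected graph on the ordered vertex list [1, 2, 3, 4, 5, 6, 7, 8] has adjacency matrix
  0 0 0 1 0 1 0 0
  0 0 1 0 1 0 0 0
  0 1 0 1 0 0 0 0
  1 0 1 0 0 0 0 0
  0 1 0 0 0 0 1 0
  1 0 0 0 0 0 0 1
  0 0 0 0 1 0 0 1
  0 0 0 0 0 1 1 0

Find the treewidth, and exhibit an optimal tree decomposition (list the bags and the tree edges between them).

Every bag has size at most 3, so the width is 3 − 1 = 2 and tw(G) ≤ 2. For the lower bound, G contains the cycle 5–2–3–4–1–6–8–7–5, so G is not a forest; only forests have treewidth ≤ 1, hence tw(G) ≥ 2. The upper and lower bounds meet at 2, so that is the treewidth.

Treewidth 2.
One optimal decomposition is:
Bags: B1 = {2, 3, 5}  B2 = {3, 4, 5}  B3 = {1, 4, 5}  B4 = {1, 5, 6}  B5 = {5, 6, 8}  B6 = {5, 7, 8}
Tree: B1–B2, B2–B3, B3–B4, B4–B5, B5–B6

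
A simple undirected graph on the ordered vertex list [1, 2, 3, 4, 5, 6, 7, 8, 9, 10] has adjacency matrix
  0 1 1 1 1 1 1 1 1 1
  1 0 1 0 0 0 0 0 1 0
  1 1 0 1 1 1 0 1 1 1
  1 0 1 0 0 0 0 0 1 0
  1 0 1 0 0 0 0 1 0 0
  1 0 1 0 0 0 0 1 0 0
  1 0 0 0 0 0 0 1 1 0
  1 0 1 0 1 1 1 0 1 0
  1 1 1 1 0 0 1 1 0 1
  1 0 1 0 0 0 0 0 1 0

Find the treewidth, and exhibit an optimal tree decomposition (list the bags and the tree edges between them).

Treewidth 3.
One such decomposition:
Bags: B1 = {1, 3, 9, 10}  B2 = {1, 3, 8, 9}  B3 = {1, 2, 3, 9}  B4 = {1, 3, 6, 8}  B5 = {1, 3, 4, 9}  B6 = {1, 7, 8, 9}  B7 = {1, 3, 5, 8}
Tree: B1–B2, B2–B3, B2–B4, B1–B5, B2–B6, B4–B7

Each bag holds 4 vertices, so the decomposition has width 3, which upper-bounds the treewidth. Conversely, {1, 3, 8, 9} is a clique of size 4, and the vertices of any clique must share a bag in every tree decomposition; so some bag has ≥ 4 vertices and tw(G) ≥ 3. The upper and lower bounds meet at 3, so that is the treewidth.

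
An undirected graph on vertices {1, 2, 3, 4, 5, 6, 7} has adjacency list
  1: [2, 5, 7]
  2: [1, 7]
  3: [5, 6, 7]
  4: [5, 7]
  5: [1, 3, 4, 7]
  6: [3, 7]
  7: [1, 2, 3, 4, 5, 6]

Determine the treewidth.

A width-2 tree decomposition is:
Bags: B1 = {1, 5, 7}  B2 = {1, 2, 7}  B3 = {3, 5, 7}  B4 = {4, 5, 7}  B5 = {3, 6, 7}
Tree: B1–B2, B1–B3, B1–B4, B3–B5
Every bag has size at most 3, so the width is 3 − 1 = 2 and tw(G) ≤ 2. Conversely, {1, 2, 7} is a clique of size 3, and the vertices of any clique must share a bag in every tree decomposition; so some bag has ≥ 3 vertices and tw(G) ≥ 2. The upper and lower bounds meet at 2, so that is the treewidth.

2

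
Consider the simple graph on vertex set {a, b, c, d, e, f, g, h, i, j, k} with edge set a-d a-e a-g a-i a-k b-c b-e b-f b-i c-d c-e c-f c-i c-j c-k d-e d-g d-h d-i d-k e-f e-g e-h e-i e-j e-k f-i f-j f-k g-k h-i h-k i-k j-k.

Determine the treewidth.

A width-4 tree decomposition is:
Bags: B1 = {c, e, f, i, k}  B2 = {b, c, e, f, i}  B3 = {c, d, e, i, k}  B4 = {a, d, e, i, k}  B5 = {a, d, e, g, k}  B6 = {d, e, h, i, k}  B7 = {c, e, f, j, k}
Tree: B1–B2, B1–B3, B3–B4, B4–B5, B3–B6, B1–B7
Each bag holds 5 vertices, so the decomposition has width 4, which upper-bounds the treewidth. Conversely, {a, d, e, g, k} is a clique of size 5, and the vertices of any clique must share a bag in every tree decomposition; so some bag has ≥ 5 vertices and tw(G) ≥ 4. Therefore the treewidth is 4.

4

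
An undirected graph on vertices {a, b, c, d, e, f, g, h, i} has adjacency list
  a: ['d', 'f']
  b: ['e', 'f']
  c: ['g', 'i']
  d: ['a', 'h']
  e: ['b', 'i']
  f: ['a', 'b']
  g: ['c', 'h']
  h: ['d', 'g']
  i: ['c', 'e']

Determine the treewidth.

2

A width-2 tree decomposition is:
Bags: B1 = {b, e, f}  B2 = {e, f, i}  B3 = {c, f, i}  B4 = {c, f, g}  B5 = {f, g, h}  B6 = {d, f, h}  B7 = {a, d, f}
Tree: B1–B2, B2–B3, B3–B4, B4–B5, B5–B6, B6–B7
Each bag holds 3 vertices, so the decomposition has width 2, which upper-bounds the treewidth. Since f–b–e–i–c–g–h–d–a–f is a cycle in G, G is not acyclic. Forests are exactly the graphs of treewidth ≤ 1, so tw(G) ≥ 2. Therefore the treewidth is 2.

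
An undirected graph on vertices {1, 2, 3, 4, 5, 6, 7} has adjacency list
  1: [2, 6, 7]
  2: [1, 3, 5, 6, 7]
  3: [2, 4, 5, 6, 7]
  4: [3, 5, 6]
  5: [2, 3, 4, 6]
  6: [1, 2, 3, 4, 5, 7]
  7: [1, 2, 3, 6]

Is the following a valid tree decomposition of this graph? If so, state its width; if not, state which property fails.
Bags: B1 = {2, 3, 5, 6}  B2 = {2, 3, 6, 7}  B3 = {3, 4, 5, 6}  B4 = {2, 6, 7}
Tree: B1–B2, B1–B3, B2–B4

A tree decomposition must satisfy three properties: every vertex lies in some bag; for every edge, both endpoints lie together in some bag; and for every vertex, the bags containing it form a connected subtree. Here vertex 1 appears in no bag, so the decomposition is invalid.

No — vertex 1 appears in no bag.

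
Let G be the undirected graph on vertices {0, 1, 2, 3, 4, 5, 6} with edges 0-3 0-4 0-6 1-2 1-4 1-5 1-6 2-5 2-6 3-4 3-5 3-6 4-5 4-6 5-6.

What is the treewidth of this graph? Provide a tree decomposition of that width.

The largest bag has 4 vertices, giving width 3; this decomposition certifies tw(G) ≤ 3. On the other hand G contains the 4-clique {1, 2, 5, 6}. A clique must lie in a single bag of any decomposition, so no decomposition can have width below 3. Hence tw(G) = 3 exactly.

Treewidth 3.
Bags: B1 = {1, 4, 5, 6}  B2 = {3, 4, 5, 6}  B3 = {1, 2, 5, 6}  B4 = {0, 3, 4, 6}
Tree: B1–B2, B1–B3, B2–B4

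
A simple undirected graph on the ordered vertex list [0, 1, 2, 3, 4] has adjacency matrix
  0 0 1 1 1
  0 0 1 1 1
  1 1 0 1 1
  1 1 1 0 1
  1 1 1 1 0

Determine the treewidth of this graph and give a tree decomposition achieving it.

Treewidth 3.
Bags: B1 = {0, 2, 3, 4}  B2 = {1, 2, 3, 4}
Tree: B1–B2

Every bag has size at most 4, so the width is 4 − 1 = 3 and tw(G) ≤ 3. For the lower bound, the 4 vertices {0, 2, 3, 4} are pairwise adjacent, and any tree decomposition puts a clique entirely inside one bag — forcing width ≥ 3. The upper and lower bounds meet at 3, so that is the treewidth.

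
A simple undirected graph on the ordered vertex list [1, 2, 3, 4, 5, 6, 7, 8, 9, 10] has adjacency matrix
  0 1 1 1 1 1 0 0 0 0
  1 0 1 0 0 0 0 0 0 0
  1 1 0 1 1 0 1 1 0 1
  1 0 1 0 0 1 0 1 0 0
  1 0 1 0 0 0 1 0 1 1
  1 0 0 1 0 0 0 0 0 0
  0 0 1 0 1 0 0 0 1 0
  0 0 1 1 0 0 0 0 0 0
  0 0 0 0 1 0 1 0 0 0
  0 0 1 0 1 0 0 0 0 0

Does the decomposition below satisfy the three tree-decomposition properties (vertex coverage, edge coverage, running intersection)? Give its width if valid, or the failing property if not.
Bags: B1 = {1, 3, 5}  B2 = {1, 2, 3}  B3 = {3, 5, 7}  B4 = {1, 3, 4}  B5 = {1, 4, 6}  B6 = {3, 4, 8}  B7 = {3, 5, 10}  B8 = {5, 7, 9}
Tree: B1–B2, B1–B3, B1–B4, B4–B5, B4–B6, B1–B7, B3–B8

Vertex coverage: the bags together contain {1, 2, 3, 4, 5, 6, 7, 8, 9, 10}, the full vertex set. Edge coverage: each edge of G has both endpoints in at least one bag. Running intersection: for every vertex, the bags containing it form a connected subtree. All three properties hold, so this is a valid tree decomposition of width max|bag| − 1 = 2, and hence tw(G) ≤ 2.

Yes; width 2.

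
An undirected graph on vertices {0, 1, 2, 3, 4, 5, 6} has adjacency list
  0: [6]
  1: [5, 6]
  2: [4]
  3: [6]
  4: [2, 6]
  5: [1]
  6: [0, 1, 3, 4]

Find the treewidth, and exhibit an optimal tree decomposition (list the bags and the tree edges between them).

The largest bag has 2 vertices, giving width 1; this decomposition certifies tw(G) ≤ 1. G has an edge, so its treewidth is at least 1. Hence tw(G) = 1 exactly.

Treewidth 1.
Bags: B1 = {1, 6}  B2 = {3, 6}  B3 = {4, 6}  B4 = {0, 6}  B5 = {2, 4}  B6 = {1, 5}
Tree: B1–B2, B1–B3, B1–B4, B3–B5, B1–B6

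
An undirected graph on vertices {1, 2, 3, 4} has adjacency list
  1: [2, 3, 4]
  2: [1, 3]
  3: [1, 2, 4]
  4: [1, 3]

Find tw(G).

2

A width-2 tree decomposition is:
Bags: B1 = {1, 2, 3}  B2 = {1, 3, 4}
Tree: B1–B2
Every bag has size at most 3, so the width is 3 − 1 = 2 and tw(G) ≤ 2. For the lower bound, the 3 vertices {1, 2, 3} are pairwise adjacent, and any tree decomposition puts a clique entirely inside one bag — forcing width ≥ 2. Combining the bounds, tw(G) = 2.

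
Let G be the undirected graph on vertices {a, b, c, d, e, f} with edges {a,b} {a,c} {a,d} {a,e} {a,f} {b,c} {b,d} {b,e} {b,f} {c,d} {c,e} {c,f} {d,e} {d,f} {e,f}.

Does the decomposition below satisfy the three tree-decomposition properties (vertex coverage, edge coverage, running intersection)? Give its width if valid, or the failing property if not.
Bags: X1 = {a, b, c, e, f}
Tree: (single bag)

No — vertex d appears in no bag.

A tree decomposition must satisfy three properties: every vertex lies in some bag; for every edge, both endpoints lie together in some bag; and for every vertex, the bags containing it form a connected subtree. Here vertex d appears in no bag, so the decomposition is invalid.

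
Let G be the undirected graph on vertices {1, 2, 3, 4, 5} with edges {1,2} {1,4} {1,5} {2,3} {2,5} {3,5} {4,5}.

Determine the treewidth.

2

A width-2 tree decomposition is:
Bags: B1 = {1, 4, 5}  B2 = {1, 2, 5}  B3 = {2, 3, 5}
Tree: B1–B2, B2–B3
Every bag has size at most 3, so the width is 3 − 1 = 2 and tw(G) ≤ 2. For the lower bound, the 3 vertices {1, 2, 5} are pairwise adjacent, and any tree decomposition puts a clique entirely inside one bag — forcing width ≥ 2. Combining the bounds, tw(G) = 2.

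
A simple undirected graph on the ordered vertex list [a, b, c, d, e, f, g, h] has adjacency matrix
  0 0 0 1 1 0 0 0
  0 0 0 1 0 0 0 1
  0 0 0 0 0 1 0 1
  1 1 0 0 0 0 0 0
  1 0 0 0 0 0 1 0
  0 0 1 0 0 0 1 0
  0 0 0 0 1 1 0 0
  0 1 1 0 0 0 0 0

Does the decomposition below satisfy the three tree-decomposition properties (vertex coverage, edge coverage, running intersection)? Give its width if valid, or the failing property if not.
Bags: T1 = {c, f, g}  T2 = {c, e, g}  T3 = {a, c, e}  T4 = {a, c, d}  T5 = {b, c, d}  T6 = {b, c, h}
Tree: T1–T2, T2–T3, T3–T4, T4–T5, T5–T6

Vertex coverage: the bags together contain {a, b, c, d, e, f, g, h}, the full vertex set. Edge coverage: each edge of G has both endpoints in at least one bag. Running intersection: for every vertex, the bags containing it form a connected subtree. All three properties hold, so this is a valid tree decomposition of width max|bag| − 1 = 2, and hence tw(G) ≤ 2.

Yes; width 2.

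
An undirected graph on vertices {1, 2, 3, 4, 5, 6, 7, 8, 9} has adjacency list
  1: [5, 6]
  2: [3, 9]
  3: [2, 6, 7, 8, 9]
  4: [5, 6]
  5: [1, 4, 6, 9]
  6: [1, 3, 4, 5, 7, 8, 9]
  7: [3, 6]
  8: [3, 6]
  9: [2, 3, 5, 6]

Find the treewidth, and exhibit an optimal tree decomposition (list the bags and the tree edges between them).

Each bag holds 3 vertices, so the decomposition has width 2, which upper-bounds the treewidth. Conversely, {2, 3, 9} is a clique of size 3, and the vertices of any clique must share a bag in every tree decomposition; so some bag has ≥ 3 vertices and tw(G) ≥ 2. Hence tw(G) = 2 exactly.

Treewidth 2.
One such decomposition:
Bags: B1 = {3, 6, 7}  B2 = {3, 6, 9}  B3 = {5, 6, 9}  B4 = {1, 5, 6}  B5 = {3, 6, 8}  B6 = {2, 3, 9}  B7 = {4, 5, 6}
Tree: B1–B2, B2–B3, B3–B4, B1–B5, B2–B6, B4–B7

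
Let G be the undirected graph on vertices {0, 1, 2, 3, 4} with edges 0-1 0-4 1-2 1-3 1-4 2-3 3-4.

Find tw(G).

A width-2 tree decomposition is:
Bags: B1 = {1, 3, 4}  B2 = {1, 2, 3}  B3 = {0, 1, 4}
Tree: B1–B2, B1–B3
The largest bag has 3 vertices, giving width 2; this decomposition certifies tw(G) ≤ 2. Conversely, {0, 1, 4} is a clique of size 3, and the vertices of any clique must share a bag in every tree decomposition; so some bag has ≥ 3 vertices and tw(G) ≥ 2. The upper and lower bounds meet at 2, so that is the treewidth.

2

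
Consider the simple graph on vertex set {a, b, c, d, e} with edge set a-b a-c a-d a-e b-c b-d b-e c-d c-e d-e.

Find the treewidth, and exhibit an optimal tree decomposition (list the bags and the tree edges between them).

A single bag containing all 5 vertices is trivially a valid decomposition of width 4. On the other hand G contains the 5-clique {a, b, c, d, e}. A clique must lie in a single bag of any decomposition, so no decomposition can have width below 4. Therefore the treewidth is 4.

Treewidth 4.
One optimal decomposition is:
Bags: B1 = {a, b, c, d, e}
Tree: (single bag)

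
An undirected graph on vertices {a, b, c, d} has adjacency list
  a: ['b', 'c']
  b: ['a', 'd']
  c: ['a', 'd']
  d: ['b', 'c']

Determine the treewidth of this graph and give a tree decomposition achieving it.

The largest bag has 3 vertices, giving width 2; this decomposition certifies tw(G) ≤ 2. For the lower bound, G contains the cycle b–a–c–d–b, so G is not a forest; only forests have treewidth ≤ 1, hence tw(G) ≥ 2. Therefore the treewidth is 2.

Treewidth 2.
One optimal decomposition is:
Bags: B1 = {a, b, c}  B2 = {b, c, d}
Tree: B1–B2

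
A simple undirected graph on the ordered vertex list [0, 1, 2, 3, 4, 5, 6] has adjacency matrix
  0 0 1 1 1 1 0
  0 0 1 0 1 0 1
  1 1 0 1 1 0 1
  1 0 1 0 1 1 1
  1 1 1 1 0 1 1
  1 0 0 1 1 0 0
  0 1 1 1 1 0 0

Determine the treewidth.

3

A width-3 tree decomposition is:
Bags: B1 = {0, 2, 3, 4}  B2 = {2, 3, 4, 6}  B3 = {0, 3, 4, 5}  B4 = {1, 2, 4, 6}
Tree: B1–B2, B1–B3, B2–B4
Each bag holds 4 vertices, so the decomposition has width 3, which upper-bounds the treewidth. On the other hand G contains the 4-clique {1, 2, 4, 6}. A clique must lie in a single bag of any decomposition, so no decomposition can have width below 3. The upper and lower bounds meet at 3, so that is the treewidth.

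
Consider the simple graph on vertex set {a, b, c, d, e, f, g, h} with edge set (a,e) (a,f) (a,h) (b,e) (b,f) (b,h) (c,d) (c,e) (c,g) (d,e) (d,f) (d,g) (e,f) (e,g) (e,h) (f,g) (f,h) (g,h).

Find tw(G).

A width-3 tree decomposition is:
Bags: B1 = {e, f, g, h}  B2 = {d, e, f, g}  B3 = {a, e, f, h}  B4 = {c, d, e, g}  B5 = {b, e, f, h}
Tree: B1–B2, B1–B3, B2–B4, B1–B5
Every bag has size at most 4, so the width is 4 − 1 = 3 and tw(G) ≤ 3. Conversely, {c, d, e, g} is a clique of size 4, and the vertices of any clique must share a bag in every tree decomposition; so some bag has ≥ 4 vertices and tw(G) ≥ 3. The upper and lower bounds meet at 3, so that is the treewidth.

3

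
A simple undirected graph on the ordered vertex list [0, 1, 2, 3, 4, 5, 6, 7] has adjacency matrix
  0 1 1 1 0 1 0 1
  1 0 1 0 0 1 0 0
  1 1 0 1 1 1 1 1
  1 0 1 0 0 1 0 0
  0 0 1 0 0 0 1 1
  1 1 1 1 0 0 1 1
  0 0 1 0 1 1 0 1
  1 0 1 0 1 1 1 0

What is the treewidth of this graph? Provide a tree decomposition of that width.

Treewidth 3.
Bags: B1 = {2, 4, 6, 7}  B2 = {2, 5, 6, 7}  B3 = {0, 2, 5, 7}  B4 = {0, 1, 2, 5}  B5 = {0, 2, 3, 5}
Tree: B1–B2, B2–B3, B3–B4, B4–B5

Every bag has size at most 4, so the width is 4 − 1 = 3 and tw(G) ≤ 3. On the other hand G contains the 4-clique {2, 4, 6, 7}. A clique must lie in a single bag of any decomposition, so no decomposition can have width below 3. The upper and lower bounds meet at 3, so that is the treewidth.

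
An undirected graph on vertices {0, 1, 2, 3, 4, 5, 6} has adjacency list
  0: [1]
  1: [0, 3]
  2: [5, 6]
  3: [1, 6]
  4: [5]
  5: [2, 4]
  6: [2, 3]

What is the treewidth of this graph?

A width-1 tree decomposition is:
Bags: B1 = {4, 5}  B2 = {2, 5}  B3 = {2, 6}  B4 = {3, 6}  B5 = {1, 3}  B6 = {0, 1}
Tree: B1–B2, B2–B3, B3–B4, B4–B5, B5–B6
Each bag holds 2 vertices, so the decomposition has width 1, which upper-bounds the treewidth. Since G has at least one edge (e.g. 4–5), it is not an edgeless graph, so tw(G) ≥ 1. The upper and lower bounds meet at 1, so that is the treewidth.

1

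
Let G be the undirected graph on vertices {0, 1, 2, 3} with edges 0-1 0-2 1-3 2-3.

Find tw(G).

2

A width-2 tree decomposition is:
Bags: B1 = {1, 2, 3}  B2 = {0, 1, 2}
Tree: B1–B2
Each bag holds 3 vertices, so the decomposition has width 2, which upper-bounds the treewidth. The edges 2–3–1–0–2 form a cycle, so G is not a tree and its treewidth is at least 2. The upper and lower bounds meet at 2, so that is the treewidth.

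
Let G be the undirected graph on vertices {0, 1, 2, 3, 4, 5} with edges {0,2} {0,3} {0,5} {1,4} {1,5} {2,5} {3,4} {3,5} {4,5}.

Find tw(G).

A width-2 tree decomposition is:
Bags: B1 = {3, 4, 5}  B2 = {0, 3, 5}  B3 = {1, 4, 5}  B4 = {0, 2, 5}
Tree: B1–B2, B1–B3, B2–B4
Every bag has size at most 3, so the width is 3 − 1 = 2 and tw(G) ≤ 2. Conversely, {0, 2, 5} is a clique of size 3, and the vertices of any clique must share a bag in every tree decomposition; so some bag has ≥ 3 vertices and tw(G) ≥ 2. Therefore the treewidth is 2.

2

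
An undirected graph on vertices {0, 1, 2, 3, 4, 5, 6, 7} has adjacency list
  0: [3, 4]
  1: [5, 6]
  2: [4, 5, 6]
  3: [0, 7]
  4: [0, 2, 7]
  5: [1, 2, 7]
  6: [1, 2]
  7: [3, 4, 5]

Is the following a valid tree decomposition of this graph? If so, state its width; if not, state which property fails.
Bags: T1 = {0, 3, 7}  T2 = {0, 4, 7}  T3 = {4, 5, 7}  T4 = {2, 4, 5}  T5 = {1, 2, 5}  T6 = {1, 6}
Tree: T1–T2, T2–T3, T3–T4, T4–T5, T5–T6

No — edge (2,6) lies in no bag.

A tree decomposition must satisfy three properties: every vertex lies in some bag; for every edge, both endpoints lie together in some bag; and for every vertex, the bags containing it form a connected subtree. Here edge (2,6) lies in no bag, so the decomposition is invalid.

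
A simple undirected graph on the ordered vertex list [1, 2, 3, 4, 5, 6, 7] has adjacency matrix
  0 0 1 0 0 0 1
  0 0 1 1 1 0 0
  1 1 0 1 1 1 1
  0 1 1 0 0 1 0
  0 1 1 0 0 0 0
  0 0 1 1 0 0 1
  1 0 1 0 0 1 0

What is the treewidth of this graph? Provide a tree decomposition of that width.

The largest bag has 3 vertices, giving width 2; this decomposition certifies tw(G) ≤ 2. For the lower bound, the 3 vertices {1, 3, 7} are pairwise adjacent, and any tree decomposition puts a clique entirely inside one bag — forcing width ≥ 2. Combining the bounds, tw(G) = 2.

Treewidth 2.
Bags: B1 = {3, 6, 7}  B2 = {3, 4, 6}  B3 = {1, 3, 7}  B4 = {2, 3, 4}  B5 = {2, 3, 5}
Tree: B1–B2, B1–B3, B2–B4, B4–B5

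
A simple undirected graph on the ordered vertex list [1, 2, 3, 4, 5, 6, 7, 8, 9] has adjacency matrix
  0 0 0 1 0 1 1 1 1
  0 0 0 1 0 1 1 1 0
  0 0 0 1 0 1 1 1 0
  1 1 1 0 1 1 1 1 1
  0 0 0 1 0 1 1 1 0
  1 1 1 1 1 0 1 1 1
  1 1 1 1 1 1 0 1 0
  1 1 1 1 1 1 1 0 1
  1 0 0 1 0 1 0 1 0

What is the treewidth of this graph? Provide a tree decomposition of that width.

Treewidth 4.
One optimal decomposition is:
Bags: B1 = {1, 4, 6, 7, 8}  B2 = {4, 5, 6, 7, 8}  B3 = {2, 4, 6, 7, 8}  B4 = {1, 4, 6, 8, 9}  B5 = {3, 4, 6, 7, 8}
Tree: B1–B2, B2–B3, B1–B4, B3–B5

Every bag has size at most 5, so the width is 5 − 1 = 4 and tw(G) ≤ 4. Conversely, {1, 4, 6, 8, 9} is a clique of size 5, and the vertices of any clique must share a bag in every tree decomposition; so some bag has ≥ 5 vertices and tw(G) ≥ 4. Therefore the treewidth is 4.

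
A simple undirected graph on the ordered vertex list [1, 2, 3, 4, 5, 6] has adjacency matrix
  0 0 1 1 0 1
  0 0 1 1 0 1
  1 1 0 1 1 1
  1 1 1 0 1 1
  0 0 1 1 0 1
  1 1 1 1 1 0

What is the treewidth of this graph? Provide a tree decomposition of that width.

Treewidth 3.
One optimal decomposition is:
Bags: B1 = {2, 3, 4, 6}  B2 = {1, 3, 4, 6}  B3 = {3, 4, 5, 6}
Tree: B1–B2, B2–B3

The largest bag has 4 vertices, giving width 3; this decomposition certifies tw(G) ≤ 3. Conversely, {1, 3, 4, 6} is a clique of size 4, and the vertices of any clique must share a bag in every tree decomposition; so some bag has ≥ 4 vertices and tw(G) ≥ 3. Combining the bounds, tw(G) = 3.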